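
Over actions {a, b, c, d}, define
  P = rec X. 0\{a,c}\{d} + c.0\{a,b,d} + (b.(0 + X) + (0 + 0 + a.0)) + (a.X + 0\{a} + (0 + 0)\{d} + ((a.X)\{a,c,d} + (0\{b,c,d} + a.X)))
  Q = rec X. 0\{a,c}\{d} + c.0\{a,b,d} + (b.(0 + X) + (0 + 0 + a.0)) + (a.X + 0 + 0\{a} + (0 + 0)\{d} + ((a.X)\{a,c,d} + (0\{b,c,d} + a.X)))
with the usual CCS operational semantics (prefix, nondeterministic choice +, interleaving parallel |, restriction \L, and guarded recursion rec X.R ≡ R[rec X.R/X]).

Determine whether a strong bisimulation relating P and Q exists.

YES

P's transition system — 4 states:
  u0 = rec X. 0\{a,c}\{d} + c.0\{a,b,d} + (b.(0 + X) + (0 + 0 + a.0)) + (a.X + 0\{a} + (0 + 0)\{d} + ((a.X)\{a,c,d} + (0\{b,c,d} + a.X))) :: =a=> u0, =a=> u1, =b=> u2, =c=> u3
  u1 = 0 :: stopped
  u2 = 0 + (rec X. 0\{a,c}\{d} + c.0\{a,b,d} + (b.(0 + X) + (0 + 0 + a.0)) + (a.X + 0\{a} + (0 + 0)\{d} + ((a.X)\{a,c,d} + (0\{b,c,d} + a.X)))) :: =a=> u0, =a=> u1, =b=> u2, =c=> u3
  u3 = 0\{a,b,d} :: stopped
Q's transition system — 4 states:
  v0 = rec X. 0\{a,c}\{d} + c.0\{a,b,d} + (b.(0 + X) + (0 + 0 + a.0)) + (a.X + 0 + 0\{a} + (0 + 0)\{d} + ((a.X)\{a,c,d} + (0\{b,c,d} + a.X))) :: =a=> v0, =a=> v1, =b=> v2, =c=> v3
  v1 = 0 :: stopped
  v2 = 0 + (rec X. 0\{a,c}\{d} + c.0\{a,b,d} + (b.(0 + X) + (0 + 0 + a.0)) + (a.X + 0 + 0\{a} + (0 + 0)\{d} + ((a.X)\{a,c,d} + (0\{b,c,d} + a.X)))) :: =a=> v0, =a=> v1, =b=> v2, =c=> v3
  v3 = 0\{a,b,d} :: stopped
Coarsest stable partition (strong bisimilarity classes):
  B0 = {u0, u2, v0, v2}
  B1 = {u1, u3, v1, v3}
u0 ∈ B0, v0 ∈ B0 → same block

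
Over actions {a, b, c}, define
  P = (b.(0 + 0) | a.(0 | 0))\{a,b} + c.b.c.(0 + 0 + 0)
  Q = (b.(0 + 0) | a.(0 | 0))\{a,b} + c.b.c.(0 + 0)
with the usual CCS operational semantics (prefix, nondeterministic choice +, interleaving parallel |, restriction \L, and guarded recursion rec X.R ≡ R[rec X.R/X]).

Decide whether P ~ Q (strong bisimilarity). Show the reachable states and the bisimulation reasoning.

LTS(P): 4 reachable states
  p0 = (b.(0 + 0) | a.(0 | 0))\{a,b} + c.b.c.(0 + 0 + 0) has moves =c=> p1
  p1 = b.c.(0 + 0 + 0) has moves =b=> p2
  p2 = c.(0 + 0 + 0) has moves =c=> p3
  p3 = 0 + 0 + 0 has moves ∅
LTS(Q): 4 reachable states
  q0 = (b.(0 + 0) | a.(0 | 0))\{a,b} + c.b.c.(0 + 0) has moves =c=> q1
  q1 = b.c.(0 + 0) has moves =b=> q2
  q2 = c.(0 + 0) has moves =c=> q3
  q3 = 0 + 0 has moves ∅
Bisimilarity quotient blocks:
  B0 = {p0, q0}
  B1 = {p1, q1}
  B2 = {p2, q2}
  B3 = {p3, q3}
p0 ∈ B0, q0 ∈ B0 → same block

YES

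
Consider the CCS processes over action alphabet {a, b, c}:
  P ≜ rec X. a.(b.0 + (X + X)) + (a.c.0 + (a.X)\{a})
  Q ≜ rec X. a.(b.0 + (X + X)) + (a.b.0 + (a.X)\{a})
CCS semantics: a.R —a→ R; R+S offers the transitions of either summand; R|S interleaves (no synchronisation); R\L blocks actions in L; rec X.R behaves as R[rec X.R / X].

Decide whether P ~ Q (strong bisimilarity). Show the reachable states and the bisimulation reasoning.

LTS(P): 4 reachable states
  m0 = rec X. a.(b.0 + (X + X)) + (a.c.0 + (a.X)\{a}) | -a-> m1, -a-> m2
  m1 = b.0 + ((rec X. a.(b.0 + (X + X)) + (a.c.0 + (a.X)\{a})) + (rec X. a.(b.0 + (X + X)) + (a.c.0 + (a.X)\{a}))) | -a-> m1, -a-> m2, -b-> m3
  m2 = c.0 | -c-> m3
  m3 = 0 | ·
LTS(Q): 4 reachable states
  n0 = rec X. a.(b.0 + (X + X)) + (a.b.0 + (a.X)\{a}) | -a-> n1, -a-> n2
  n1 = b.0 | -b-> n3
  n2 = b.0 + ((rec X. a.(b.0 + (X + X)) + (a.b.0 + (a.X)\{a})) + (rec X. a.(b.0 + (X + X)) + (a.b.0 + (a.X)\{a}))) | -a-> n1, -a-> n2, -b-> n3
  n3 = 0 | ·
Bisimilarity quotient blocks:
  B0 = {m0}
  B1 = {m1}
  B2 = {m3, n3}
  B3 = {m2}
  B4 = {n0}
  B5 = {n1}
  B6 = {n2}
m0 ∈ B0, n0 ∈ B4 → different blocks

not bisimilar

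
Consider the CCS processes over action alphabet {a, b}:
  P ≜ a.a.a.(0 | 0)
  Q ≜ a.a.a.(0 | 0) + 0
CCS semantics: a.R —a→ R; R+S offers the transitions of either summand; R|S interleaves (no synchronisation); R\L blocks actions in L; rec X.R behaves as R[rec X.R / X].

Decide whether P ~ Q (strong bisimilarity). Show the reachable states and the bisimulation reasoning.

LTS(P): 4 reachable states
  u0 = a.a.a.(0 | 0) :: --a--▸ u1
  u1 = a.a.(0 | 0) :: --a--▸ u2
  u2 = a.(0 | 0) :: --a--▸ u3
  u3 = 0 | 0 :: ·
LTS(Q): 4 reachable states
  v0 = a.a.a.(0 | 0) + 0 :: --a--▸ v1
  v1 = a.a.(0 | 0) :: --a--▸ v2
  v2 = a.(0 | 0) :: --a--▸ v3
  v3 = 0 | 0 :: ·
Coarsest stable partition (strong bisimilarity classes):
  B0 = {u0, v0}
  B1 = {u1, v1}
  B2 = {u2, v2}
  B3 = {u3, v3}
u0 ∈ B0, v0 ∈ B0 → same block

P ~ Q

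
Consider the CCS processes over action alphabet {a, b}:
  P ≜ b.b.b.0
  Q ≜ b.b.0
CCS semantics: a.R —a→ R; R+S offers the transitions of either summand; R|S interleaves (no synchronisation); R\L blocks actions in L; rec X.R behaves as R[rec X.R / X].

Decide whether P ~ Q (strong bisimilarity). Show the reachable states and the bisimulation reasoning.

NO

Reachable graph of P (4 states):
  m0 = b.b.b.0 → ··b··> m1
  m1 = b.b.0 → ··b··> m2
  m2 = b.0 → ··b··> m3
  m3 = 0 → stopped
Reachable graph of Q (3 states):
  n0 = b.b.0 → ··b··> n1
  n1 = b.0 → ··b··> n2
  n2 = 0 → stopped
Bisimilarity quotient blocks:
  B0 = {m0}
  B1 = {m1, n0}
  B2 = {m2, n1}
  B3 = {m3, n2}
m0 ∈ B0, n0 ∈ B1 → different blocks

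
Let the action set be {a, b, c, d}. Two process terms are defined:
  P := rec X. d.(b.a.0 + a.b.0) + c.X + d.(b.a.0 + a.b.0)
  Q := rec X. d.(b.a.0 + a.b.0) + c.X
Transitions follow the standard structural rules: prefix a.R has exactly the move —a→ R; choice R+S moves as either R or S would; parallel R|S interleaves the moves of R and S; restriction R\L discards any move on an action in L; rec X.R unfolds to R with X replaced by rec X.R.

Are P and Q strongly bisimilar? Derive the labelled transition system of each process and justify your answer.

P's transition system — 5 states:
  s0 = rec X. d.(b.a.0 + a.b.0) + c.X + d.(b.a.0 + a.b.0) :: ··c··> s0, ··d··> s1
  s1 = b.a.0 + a.b.0 :: ··a··> s2, ··b··> s3
  s2 = b.0 :: ··b··> s4
  s3 = a.0 :: ··a··> s4
  s4 = 0 :: ∅
Q's transition system — 5 states:
  t0 = rec X. d.(b.a.0 + a.b.0) + c.X :: ··c··> t0, ··d··> t1
  t1 = b.a.0 + a.b.0 :: ··a··> t2, ··b··> t3
  t2 = b.0 :: ··b··> t4
  t3 = a.0 :: ··a··> t4
  t4 = 0 :: ∅
Coarsest stable partition (strong bisimilarity classes):
  B0 = {s0, t0}
  B1 = {s1, t1}
  B2 = {s2, t2}
  B3 = {s4, t4}
  B4 = {s3, t3}
s0 ∈ B0, t0 ∈ B0 → same block

P ~ Q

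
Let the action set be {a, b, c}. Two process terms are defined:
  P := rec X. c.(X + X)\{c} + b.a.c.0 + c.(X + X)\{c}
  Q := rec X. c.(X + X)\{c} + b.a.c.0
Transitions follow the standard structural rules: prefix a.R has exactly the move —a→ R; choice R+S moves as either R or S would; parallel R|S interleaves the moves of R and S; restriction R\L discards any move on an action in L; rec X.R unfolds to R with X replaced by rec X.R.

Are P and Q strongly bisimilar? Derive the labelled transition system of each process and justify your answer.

P's transition system — 7 states:
  p0 = rec X. c.(X + X)\{c} + b.a.c.0 + c.(X + X)\{c} → -b-> p1, -c-> p2
  p1 = a.c.0 → -a-> p3
  p2 = ((rec X. c.(X + X)\{c} + b.a.c.0 + c.(X + X)\{c}) + (rec X. c.(X + X)\{c} + b.a.c.0 + c.(X + X)\{c}))\{c} → -b-> p4
  p3 = c.0 → -c-> p5
  p4 = (a.c.0)\{c} → -a-> p6
  p5 = 0 → deadlocked
  p6 = (c.0)\{c} → deadlocked
Q's transition system — 7 states:
  q0 = rec X. c.(X + X)\{c} + b.a.c.0 → -b-> q1, -c-> q2
  q1 = a.c.0 → -a-> q3
  q2 = ((rec X. c.(X + X)\{c} + b.a.c.0) + (rec X. c.(X + X)\{c} + b.a.c.0))\{c} → -b-> q4
  q3 = c.0 → -c-> q5
  q4 = (a.c.0)\{c} → -a-> q6
  q5 = 0 → deadlocked
  q6 = (c.0)\{c} → deadlocked
Coarsest stable partition (strong bisimilarity classes):
  B0 = {p0, q0}
  B1 = {p1, q1}
  B2 = {p3, q3}
  B3 = {p5, p6, q5, q6}
  B4 = {p2, q2}
  B5 = {p4, q4}
p0 ∈ B0, q0 ∈ B0 → same block

bisimilar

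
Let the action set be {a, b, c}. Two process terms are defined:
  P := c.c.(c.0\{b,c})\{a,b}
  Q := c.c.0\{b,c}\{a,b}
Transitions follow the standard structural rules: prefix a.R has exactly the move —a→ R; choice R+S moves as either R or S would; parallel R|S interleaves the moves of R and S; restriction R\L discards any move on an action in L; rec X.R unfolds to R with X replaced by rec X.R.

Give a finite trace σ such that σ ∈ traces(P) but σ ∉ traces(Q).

ccc

Reachable graph of P (4 states):
  p0 = c.c.(c.0\{b,c})\{a,b} | =c=> p1
  p1 = c.(c.0\{b,c})\{a,b} | =c=> p2
  p2 = (c.0\{b,c})\{a,b} | =c=> p3
  p3 = 0\{b,c}\{a,b} | ∅
Reachable graph of Q (3 states):
  q0 = c.c.0\{b,c}\{a,b} | =c=> q1
  q1 = c.0\{b,c}\{a,b} | =c=> q2
  q2 = 0\{b,c}\{a,b} | ∅
Run σ = ⟨ccc⟩ on P: start {p0}
  [1] c ⇒ {p1}
  [2] c ⇒ {p2}
  [3] c ⇒ {p3}
  P completes σ.
Run σ = ⟨ccc⟩ on Q: start {q0}
  [1] c ⇒ {q1}
  [2] c ⇒ {q2}
  [3] c ⇒ ∅  — Q cannot continue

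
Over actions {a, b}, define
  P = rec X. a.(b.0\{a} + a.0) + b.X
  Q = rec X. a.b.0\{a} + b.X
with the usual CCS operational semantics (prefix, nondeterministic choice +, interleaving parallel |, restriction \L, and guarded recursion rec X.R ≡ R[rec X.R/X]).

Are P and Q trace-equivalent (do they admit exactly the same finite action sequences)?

Reachable graph of P (4 states):
  s0 = rec X. a.(b.0\{a} + a.0) + b.X | ··a··> s1, ··b··> s0
  s1 = b.0\{a} + a.0 | ··a··> s2, ··b··> s3
  s2 = 0 | stopped
  s3 = 0\{a} | stopped
Reachable graph of Q (3 states):
  t0 = rec X. a.b.0\{a} + b.X | ··a··> t1, ··b··> t0
  t1 = b.0\{a} | ··b··> t2
  t2 = 0\{a} | stopped
Executing aa from P (initial set {s0}):
  after a @ step 1: {s1}
  after a @ step 2: {s2}
  — P admits the full trace.
Executing aa from Q (initial set {t0}):
  after a @ step 1: {t1}
  after a @ step 2: no successor for Q

traces(P) ≠ traces(Q) — witness ⟨aa⟩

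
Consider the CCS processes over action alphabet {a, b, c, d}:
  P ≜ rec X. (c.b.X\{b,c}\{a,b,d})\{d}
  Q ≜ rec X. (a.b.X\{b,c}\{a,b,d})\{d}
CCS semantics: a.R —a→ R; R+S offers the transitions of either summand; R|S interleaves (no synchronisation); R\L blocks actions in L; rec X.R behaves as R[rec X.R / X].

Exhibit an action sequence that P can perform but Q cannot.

c

LTS(P): 3 reachable states
  u0 = rec X. (c.b.X\{b,c}\{a,b,d})\{d} ⊢ —c→ u1
  u1 = (b.(rec X. (c.b.X\{b,c}\{a,b,d})\{d})\{b,c}\{a,b,d})\{d} ⊢ —b→ u2
  u2 = (rec X. (c.b.X\{b,c}\{a,b,d})\{d})\{b,c}\{a,b,d}\{d} ⊢ deadlocked
LTS(Q): 3 reachable states
  v0 = rec X. (a.b.X\{b,c}\{a,b,d})\{d} ⊢ —a→ v1
  v1 = (b.(rec X. (a.b.X\{b,c}\{a,b,d})\{d})\{b,c}\{a,b,d})\{d} ⊢ —b→ v2
  v2 = (rec X. (a.b.X\{b,c}\{a,b,d})\{d})\{b,c}\{a,b,d}\{d} ⊢ deadlocked
Run σ = ⟨c⟩ on P: start {u0}
  step 1 (c): {u1}
  ✓ P
Run σ = ⟨c⟩ on Q: start {v0}
  step 1 (c): ∅ (Q stuck)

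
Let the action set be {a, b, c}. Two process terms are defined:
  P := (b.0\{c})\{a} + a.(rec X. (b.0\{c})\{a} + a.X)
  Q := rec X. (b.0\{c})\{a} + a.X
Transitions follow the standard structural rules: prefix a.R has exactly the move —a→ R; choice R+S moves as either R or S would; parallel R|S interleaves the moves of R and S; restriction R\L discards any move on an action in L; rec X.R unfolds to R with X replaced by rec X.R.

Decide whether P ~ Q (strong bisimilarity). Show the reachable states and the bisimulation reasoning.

P ~ Q

Reachable graph of P (3 states):
  u0 = (b.0\{c})\{a} + a.(rec X. (b.0\{c})\{a} + a.X) :: ··a··> u1, ··b··> u2
  u1 = rec X. (b.0\{c})\{a} + a.X :: ··a··> u1, ··b··> u2
  u2 = 0\{c}\{a} :: (no moves)
Reachable graph of Q (2 states):
  v0 = rec X. (b.0\{c})\{a} + a.X :: ··a··> v0, ··b··> v1
  v1 = 0\{c}\{a} :: (no moves)
Partition-refinement fixed point:
  B0 = {u0, u1, v0}
  B1 = {u2, v1}
u0 ∈ B0, v0 ∈ B0 → same block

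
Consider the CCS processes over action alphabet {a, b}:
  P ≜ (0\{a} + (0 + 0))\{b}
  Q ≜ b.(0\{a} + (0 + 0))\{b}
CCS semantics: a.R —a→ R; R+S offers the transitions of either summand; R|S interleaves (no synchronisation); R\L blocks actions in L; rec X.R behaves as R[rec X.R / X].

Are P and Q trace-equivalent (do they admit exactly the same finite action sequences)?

LTS(P): 1 reachable states
  m0 = (0\{a} + (0 + 0))\{b} ⊢ ∅
LTS(Q): 2 reachable states
  n0 = b.(0\{a} + (0 + 0))\{b} ⊢ ··b··> n1
  n1 = (0\{a} + (0 + 0))\{b} ⊢ ∅
Trace ⟨b⟩ through Q, begin at {n0}:
  step 1 (b): {n1}
  ✓ Q
Trace ⟨b⟩ through P, begin at {m0}:
  step 1 (b): no successor for P

NO — witness ⟨b⟩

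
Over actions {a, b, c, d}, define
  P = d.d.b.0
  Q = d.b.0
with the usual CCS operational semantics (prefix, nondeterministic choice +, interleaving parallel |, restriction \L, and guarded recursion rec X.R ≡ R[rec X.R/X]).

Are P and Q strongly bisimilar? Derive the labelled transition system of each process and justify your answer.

P ≁ Q

P's transition system — 4 states:
  m0 = d.d.b.0 | --d--▸ m1
  m1 = d.b.0 | --d--▸ m2
  m2 = b.0 | --b--▸ m3
  m3 = 0 | ·
Q's transition system — 3 states:
  n0 = d.b.0 | --d--▸ n1
  n1 = b.0 | --b--▸ n2
  n2 = 0 | ·
Partition-refinement fixed point:
  B0 = {m0}
  B1 = {m1, n0}
  B2 = {m2, n1}
  B3 = {m3, n2}
m0 ∈ B0, n0 ∈ B1 → different blocks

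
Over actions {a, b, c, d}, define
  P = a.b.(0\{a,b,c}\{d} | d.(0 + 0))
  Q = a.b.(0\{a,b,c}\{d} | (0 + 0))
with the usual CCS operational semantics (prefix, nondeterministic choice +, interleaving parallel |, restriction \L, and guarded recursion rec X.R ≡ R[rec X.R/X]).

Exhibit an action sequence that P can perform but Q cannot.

abd

Reachable graph of P (4 states):
  m0 = a.b.(0\{a,b,c}\{d} | d.(0 + 0)) has moves =a=> m1
  m1 = b.(0\{a,b,c}\{d} | d.(0 + 0)) has moves =b=> m2
  m2 = 0\{a,b,c}\{d} | d.(0 + 0) has moves =d=> m3
  m3 = 0\{a,b,c}\{d} | (0 + 0) has moves stopped
Reachable graph of Q (3 states):
  n0 = a.b.(0\{a,b,c}\{d} | (0 + 0)) has moves =a=> n1
  n1 = b.(0\{a,b,c}\{d} | (0 + 0)) has moves =b=> n2
  n2 = 0\{a,b,c}\{d} | (0 + 0) has moves stopped
Trace ⟨abd⟩ through P, begin at {m0}:
  [1] a ⇒ {m1}
  [2] b ⇒ {m2}
  [3] d ⇒ {m3}
  — P admits the full trace.
Trace ⟨abd⟩ through Q, begin at {n0}:
  [1] a ⇒ {n1}
  [2] b ⇒ {n2}
  [3] d ⇒ no successor for Q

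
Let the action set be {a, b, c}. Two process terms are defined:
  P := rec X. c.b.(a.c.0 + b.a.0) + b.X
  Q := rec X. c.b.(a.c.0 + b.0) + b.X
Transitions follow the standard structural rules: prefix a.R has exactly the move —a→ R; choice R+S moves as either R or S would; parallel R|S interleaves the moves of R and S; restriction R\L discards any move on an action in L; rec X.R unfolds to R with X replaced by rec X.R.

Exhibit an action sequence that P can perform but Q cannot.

cbba

Reachable graph of P (6 states):
  m0 = rec X. c.b.(a.c.0 + b.a.0) + b.X :: ··b··> m0, ··c··> m1
  m1 = b.(a.c.0 + b.a.0) :: ··b··> m2
  m2 = a.c.0 + b.a.0 :: ··a··> m3, ··b··> m4
  m3 = c.0 :: ··c··> m5
  m4 = a.0 :: ··a··> m5
  m5 = 0 :: stopped
Reachable graph of Q (5 states):
  n0 = rec X. c.b.(a.c.0 + b.0) + b.X :: ··b··> n0, ··c··> n1
  n1 = b.(a.c.0 + b.0) :: ··b··> n2
  n2 = a.c.0 + b.0 :: ··a··> n3, ··b··> n4
  n3 = c.0 :: ··c··> n4
  n4 = 0 :: stopped
Run σ = ⟨cbba⟩ on P: start {m0}
  step 1 (c): {m1}
  step 2 (b): {m2}
  step 3 (b): {m4}
  step 4 (a): {m5}
  ✓ P
Run σ = ⟨cbba⟩ on Q: start {n0}
  step 1 (c): {n1}
  step 2 (b): {n2}
  step 3 (b): {n4}
  step 4 (a): no successor for Q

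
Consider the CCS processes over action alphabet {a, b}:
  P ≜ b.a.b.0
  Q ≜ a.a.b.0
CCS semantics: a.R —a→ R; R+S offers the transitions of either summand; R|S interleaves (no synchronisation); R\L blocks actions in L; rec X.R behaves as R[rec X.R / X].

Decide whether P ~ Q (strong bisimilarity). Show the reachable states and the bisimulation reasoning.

P ≁ Q

P's transition system — 4 states:
  u0 = b.a.b.0 → --b--▸ u1
  u1 = a.b.0 → --a--▸ u2
  u2 = b.0 → --b--▸ u3
  u3 = 0 → stopped
Q's transition system — 4 states:
  v0 = a.a.b.0 → --a--▸ v1
  v1 = a.b.0 → --a--▸ v2
  v2 = b.0 → --b--▸ v3
  v3 = 0 → stopped
Bisimilarity quotient blocks:
  B0 = {u0}
  B1 = {u1, v1}
  B2 = {u2, v2}
  B3 = {u3, v3}
  B4 = {v0}
u0 ∈ B0, v0 ∈ B4 → different blocks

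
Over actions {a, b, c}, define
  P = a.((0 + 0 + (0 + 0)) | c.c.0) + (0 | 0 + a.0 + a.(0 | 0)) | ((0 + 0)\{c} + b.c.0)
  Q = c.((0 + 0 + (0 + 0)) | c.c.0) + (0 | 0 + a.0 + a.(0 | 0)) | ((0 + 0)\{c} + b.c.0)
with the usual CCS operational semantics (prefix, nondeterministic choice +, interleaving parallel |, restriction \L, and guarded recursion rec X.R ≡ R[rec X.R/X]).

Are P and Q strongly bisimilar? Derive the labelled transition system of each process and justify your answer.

Reachable graph of P (12 states):
  p0 = a.((0 + 0 + (0 + 0)) | c.c.0) + (0 | 0 + a.0 + a.(0 | 0)) | ((0 + 0)\{c} + b.c.0) ⊢ --a--▸ p1, --a--▸ p2, --a--▸ p3, --b--▸ p4
  p1 = (0 + 0 + (0 + 0)) | c.c.0 ⊢ --c--▸ p5
  p2 = 0 | ((0 + 0)\{c} + b.c.0) ⊢ --b--▸ p6
  p3 = 0 | 0 | ((0 + 0)\{c} + b.c.0) ⊢ --b--▸ p7
  p4 = (0 | 0 + a.0 + a.(0 | 0)) | c.0 ⊢ --a--▸ p6, --a--▸ p7, --c--▸ p8
  p5 = (0 + 0 + (0 + 0)) | c.0 ⊢ --c--▸ p9
  p6 = 0 | c.0 ⊢ --c--▸ p10
  p7 = 0 | 0 | c.0 ⊢ --c--▸ p11
  p8 = (0 | 0 + a.0 + a.(0 | 0)) | 0 ⊢ --a--▸ p10, --a--▸ p11
  p9 = (0 + 0 + (0 + 0)) | 0 ⊢ stopped
  p10 = 0 | 0 ⊢ stopped
  p11 = 0 | 0 | 0 ⊢ stopped
Reachable graph of Q (12 states):
  q0 = c.((0 + 0 + (0 + 0)) | c.c.0) + (0 | 0 + a.0 + a.(0 | 0)) | ((0 + 0)\{c} + b.c.0) ⊢ --a--▸ q1, --a--▸ q2, --b--▸ q3, --c--▸ q4
  q1 = 0 | ((0 + 0)\{c} + b.c.0) ⊢ --b--▸ q5
  q2 = 0 | 0 | ((0 + 0)\{c} + b.c.0) ⊢ --b--▸ q6
  q3 = (0 | 0 + a.0 + a.(0 | 0)) | c.0 ⊢ --a--▸ q5, --a--▸ q6, --c--▸ q7
  q4 = (0 + 0 + (0 + 0)) | c.c.0 ⊢ --c--▸ q8
  q5 = 0 | c.0 ⊢ --c--▸ q9
  q6 = 0 | 0 | c.0 ⊢ --c--▸ q10
  q7 = (0 | 0 + a.0 + a.(0 | 0)) | 0 ⊢ --a--▸ q10, --a--▸ q9
  q8 = (0 + 0 + (0 + 0)) | c.0 ⊢ --c--▸ q11
  q9 = 0 | 0 ⊢ stopped
  q10 = 0 | 0 | 0 ⊢ stopped
  q11 = (0 + 0 + (0 + 0)) | 0 ⊢ stopped
Bisimilarity quotient blocks:
  B0 = {p0}
  B1 = {p2, p3, q1, q2}
  B2 = {p5, p6, p7, q5, q6, q8}
  B3 = {p10, p11, p9, q10, q11, q9}
  B4 = {p4, q3}
  B5 = {p8, q7}
  B6 = {p1, q4}
  B7 = {q0}
p0 ∈ B0, q0 ∈ B7 → different blocks

NO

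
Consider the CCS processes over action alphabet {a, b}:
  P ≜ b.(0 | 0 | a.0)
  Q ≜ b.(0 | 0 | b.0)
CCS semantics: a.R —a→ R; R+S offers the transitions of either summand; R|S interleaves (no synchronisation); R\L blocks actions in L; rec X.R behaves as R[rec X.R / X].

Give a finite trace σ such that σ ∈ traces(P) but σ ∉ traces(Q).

ba

LTS(P): 3 reachable states
  p0 = b.(0 | 0 | a.0) :: --b--▸ p1
  p1 = 0 | 0 | a.0 :: --a--▸ p2
  p2 = 0 | 0 | 0 :: ·
LTS(Q): 3 reachable states
  q0 = b.(0 | 0 | b.0) :: --b--▸ q1
  q1 = 0 | 0 | b.0 :: --b--▸ q2
  q2 = 0 | 0 | 0 :: ·
Executing ba from P (initial set {p0}):
  [1] b ⇒ {p1}
  [2] a ⇒ {p2}
  — P admits the full trace.
Executing ba from Q (initial set {q0}):
  [1] b ⇒ {q1}
  [2] a ⇒ ∅ (Q stuck)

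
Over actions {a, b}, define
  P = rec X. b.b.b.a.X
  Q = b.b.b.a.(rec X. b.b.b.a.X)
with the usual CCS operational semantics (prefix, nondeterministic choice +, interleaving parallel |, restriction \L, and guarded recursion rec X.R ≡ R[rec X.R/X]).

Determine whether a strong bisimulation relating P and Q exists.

Reachable graph of P (4 states):
  p0 = rec X. b.b.b.a.X has moves --b--▸ p1
  p1 = b.b.a.(rec X. b.b.b.a.X) has moves --b--▸ p2
  p2 = b.a.(rec X. b.b.b.a.X) has moves --b--▸ p3
  p3 = a.(rec X. b.b.b.a.X) has moves --a--▸ p0
Reachable graph of Q (5 states):
  q0 = b.b.b.a.(rec X. b.b.b.a.X) has moves --b--▸ q1
  q1 = b.b.a.(rec X. b.b.b.a.X) has moves --b--▸ q2
  q2 = b.a.(rec X. b.b.b.a.X) has moves --b--▸ q3
  q3 = a.(rec X. b.b.b.a.X) has moves --a--▸ q4
  q4 = rec X. b.b.b.a.X has moves --b--▸ q1
Coarsest stable partition (strong bisimilarity classes):
  B0 = {p0, q0, q4}
  B1 = {p1, q1}
  B2 = {p2, q2}
  B3 = {p3, q3}
p0 ∈ B0, q0 ∈ B0 → same block

P ~ Q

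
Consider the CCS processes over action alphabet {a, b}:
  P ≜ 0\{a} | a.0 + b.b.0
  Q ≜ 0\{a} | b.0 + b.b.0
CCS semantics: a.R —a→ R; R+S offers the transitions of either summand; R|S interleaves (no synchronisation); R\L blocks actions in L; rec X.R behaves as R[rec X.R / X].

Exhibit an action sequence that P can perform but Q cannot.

a

Reachable graph of P (4 states):
  p0 = 0\{a} | a.0 + b.b.0 :: =a=> p1, =b=> p2
  p1 = 0\{a} | 0 :: (no moves)
  p2 = b.0 :: =b=> p3
  p3 = 0 :: (no moves)
Reachable graph of Q (4 states):
  q0 = 0\{a} | b.0 + b.b.0 :: =b=> q1, =b=> q2
  q1 = 0\{a} | 0 :: (no moves)
  q2 = b.0 :: =b=> q3
  q3 = 0 :: (no moves)
Run σ = ⟨a⟩ on P: start {p0}
  [1] a ⇒ {p1}
  P completes σ.
Run σ = ⟨a⟩ on Q: start {q0}
  [1] a ⇒ ∅ (Q stuck)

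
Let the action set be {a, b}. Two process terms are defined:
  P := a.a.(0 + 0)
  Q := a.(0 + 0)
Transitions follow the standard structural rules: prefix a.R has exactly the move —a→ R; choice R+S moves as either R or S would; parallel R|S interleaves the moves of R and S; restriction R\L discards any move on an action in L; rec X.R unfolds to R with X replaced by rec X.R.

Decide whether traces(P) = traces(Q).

LTS(P): 3 reachable states
  u0 = a.a.(0 + 0) has moves —a→ u1
  u1 = a.(0 + 0) has moves —a→ u2
  u2 = 0 + 0 has moves ∅
LTS(Q): 2 reachable states
  v0 = a.(0 + 0) has moves —a→ v1
  v1 = 0 + 0 has moves ∅
Trace ⟨aa⟩ through P, begin at {u0}:
  step 1 (a): {u1}
  step 2 (a): {u2}
  P completes σ.
Trace ⟨aa⟩ through Q, begin at {v0}:
  step 1 (a): {v1}
  step 2 (a): ∅ (Q stuck)

NO — witness ⟨aa⟩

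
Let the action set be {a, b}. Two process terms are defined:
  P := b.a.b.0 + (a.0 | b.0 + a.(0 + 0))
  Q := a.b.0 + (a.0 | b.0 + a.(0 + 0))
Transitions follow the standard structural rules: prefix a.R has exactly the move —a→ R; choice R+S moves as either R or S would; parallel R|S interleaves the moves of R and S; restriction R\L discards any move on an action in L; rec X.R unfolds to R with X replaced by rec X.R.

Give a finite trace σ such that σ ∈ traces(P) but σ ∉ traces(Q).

bab

Reachable graph of P (8 states):
  u0 = b.a.b.0 + (a.0 | b.0 + a.(0 + 0)) ⊢ --a--▸ u1, --a--▸ u2, --b--▸ u3, --b--▸ u4
  u1 = 0 + 0 ⊢ ·
  u2 = 0 | b.0 ⊢ --b--▸ u5
  u3 = a.0 | 0 ⊢ --a--▸ u5
  u4 = a.b.0 ⊢ --a--▸ u6
  u5 = 0 | 0 ⊢ ·
  u6 = b.0 ⊢ --b--▸ u7
  u7 = 0 ⊢ ·
Reachable graph of Q (7 states):
  v0 = a.b.0 + (a.0 | b.0 + a.(0 + 0)) ⊢ --a--▸ v1, --a--▸ v2, --a--▸ v3, --b--▸ v4
  v1 = 0 + 0 ⊢ ·
  v2 = 0 | b.0 ⊢ --b--▸ v5
  v3 = b.0 ⊢ --b--▸ v6
  v4 = a.0 | 0 ⊢ --a--▸ v5
  v5 = 0 | 0 ⊢ ·
  v6 = 0 ⊢ ·
Run σ = ⟨bab⟩ on P: start {u0}
  after b @ step 1: {u3, u4}
  after a @ step 2: {u5, u6}
  after b @ step 3: {u7}
  — P admits the full trace.
Run σ = ⟨bab⟩ on Q: start {v0}
  after b @ step 1: {v4}
  after a @ step 2: {v5}
  after b @ step 3: ∅  — Q cannot continue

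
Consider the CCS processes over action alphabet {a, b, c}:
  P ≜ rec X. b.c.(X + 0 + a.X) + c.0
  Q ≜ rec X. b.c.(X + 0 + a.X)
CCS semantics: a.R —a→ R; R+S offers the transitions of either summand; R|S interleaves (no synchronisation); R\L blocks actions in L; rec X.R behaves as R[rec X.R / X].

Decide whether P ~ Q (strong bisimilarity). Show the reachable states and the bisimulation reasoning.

Reachable graph of P (4 states):
  p0 = rec X. b.c.(X + 0 + a.X) + c.0 has moves ··b··> p1, ··c··> p2
  p1 = c.((rec X. b.c.(X + 0 + a.X) + c.0) + 0 + a.(rec X. b.c.(X + 0 + a.X) + c.0)) has moves ··c··> p3
  p2 = 0 has moves ∅
  p3 = (rec X. b.c.(X + 0 + a.X) + c.0) + 0 + a.(rec X. b.c.(X + 0 + a.X) + c.0) has moves ··a··> p0, ··b··> p1, ··c··> p2
Reachable graph of Q (3 states):
  q0 = rec X. b.c.(X + 0 + a.X) has moves ··b··> q1
  q1 = c.((rec X. b.c.(X + 0 + a.X)) + 0 + a.(rec X. b.c.(X + 0 + a.X))) has moves ··c··> q2
  q2 = (rec X. b.c.(X + 0 + a.X)) + 0 + a.(rec X. b.c.(X + 0 + a.X)) has moves ··a··> q0, ··b··> q1
Bisimilarity quotient blocks:
  B0 = {p0}
  B1 = {p1}
  B2 = {p3}
  B3 = {p2}
  B4 = {q0}
  B5 = {q1}
  B6 = {q2}
p0 ∈ B0, q0 ∈ B4 → different blocks

NO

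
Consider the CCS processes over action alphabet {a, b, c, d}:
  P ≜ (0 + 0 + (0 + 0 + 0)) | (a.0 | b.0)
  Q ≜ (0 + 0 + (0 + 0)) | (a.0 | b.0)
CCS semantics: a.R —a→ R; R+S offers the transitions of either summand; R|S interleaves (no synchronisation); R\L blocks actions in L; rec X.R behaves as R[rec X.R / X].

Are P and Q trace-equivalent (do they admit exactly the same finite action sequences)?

trace-equivalent

P's transition system — 4 states:
  m0 = (0 + 0 + (0 + 0 + 0)) | (a.0 | b.0) | -a-> m1, -b-> m2
  m1 = (0 + 0 + (0 + 0 + 0)) | (0 | b.0) | -b-> m3
  m2 = (0 + 0 + (0 + 0 + 0)) | (a.0 | 0) | -a-> m3
  m3 = (0 + 0 + (0 + 0 + 0)) | (0 | 0) | ∅
Q's transition system — 4 states:
  n0 = (0 + 0 + (0 + 0)) | (a.0 | b.0) | -a-> n1, -b-> n2
  n1 = (0 + 0 + (0 + 0)) | (0 | b.0) | -b-> n3
  n2 = (0 + 0 + (0 + 0)) | (a.0 | 0) | -a-> n3
  n3 = (0 + 0 + (0 + 0)) | (0 | 0) | ∅
Partition-refinement fixed point:
  B0 = {m0, n0}
  B1 = {m2, n2}
  B2 = {m3, n3}
  B3 = {m1, n1}
m0 ∈ B0, n0 ∈ B0 → same block
Bisimilar ⇒ trace-equivalent.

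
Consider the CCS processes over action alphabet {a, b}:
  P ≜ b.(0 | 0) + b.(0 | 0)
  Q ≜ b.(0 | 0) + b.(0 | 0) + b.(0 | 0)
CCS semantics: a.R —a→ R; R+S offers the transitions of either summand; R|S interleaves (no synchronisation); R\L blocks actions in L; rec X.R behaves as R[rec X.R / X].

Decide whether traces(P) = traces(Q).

LTS(P): 2 reachable states
  s0 = b.(0 | 0) + b.(0 | 0) → -b-> s1
  s1 = 0 | 0 → (no moves)
LTS(Q): 2 reachable states
  t0 = b.(0 | 0) + b.(0 | 0) + b.(0 | 0) → -b-> t1
  t1 = 0 | 0 → (no moves)
Bisimilarity quotient blocks:
  B0 = {s0, t0}
  B1 = {s1, t1}
s0 ∈ B0, t0 ∈ B0 → same block
Bisimilar ⇒ trace-equivalent.

trace-equivalent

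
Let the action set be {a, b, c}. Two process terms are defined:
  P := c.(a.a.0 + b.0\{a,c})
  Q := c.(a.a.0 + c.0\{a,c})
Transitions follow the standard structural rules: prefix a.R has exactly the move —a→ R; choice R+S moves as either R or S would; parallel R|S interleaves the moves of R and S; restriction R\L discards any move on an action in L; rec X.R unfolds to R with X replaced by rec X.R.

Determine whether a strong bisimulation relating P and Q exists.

P's transition system — 5 states:
  u0 = c.(a.a.0 + b.0\{a,c}) ⊢ ··c··> u1
  u1 = a.a.0 + b.0\{a,c} ⊢ ··a··> u2, ··b··> u3
  u2 = a.0 ⊢ ··a··> u4
  u3 = 0\{a,c} ⊢ (no moves)
  u4 = 0 ⊢ (no moves)
Q's transition system — 5 states:
  v0 = c.(a.a.0 + c.0\{a,c}) ⊢ ··c··> v1
  v1 = a.a.0 + c.0\{a,c} ⊢ ··a··> v2, ··c··> v3
  v2 = a.0 ⊢ ··a··> v4
  v3 = 0\{a,c} ⊢ (no moves)
  v4 = 0 ⊢ (no moves)
Partition-refinement fixed point:
  B0 = {u0}
  B1 = {u1}
  B2 = {u3, u4, v3, v4}
  B3 = {u2, v2}
  B4 = {v0}
  B5 = {v1}
u0 ∈ B0, v0 ∈ B4 → different blocks

not bisimilar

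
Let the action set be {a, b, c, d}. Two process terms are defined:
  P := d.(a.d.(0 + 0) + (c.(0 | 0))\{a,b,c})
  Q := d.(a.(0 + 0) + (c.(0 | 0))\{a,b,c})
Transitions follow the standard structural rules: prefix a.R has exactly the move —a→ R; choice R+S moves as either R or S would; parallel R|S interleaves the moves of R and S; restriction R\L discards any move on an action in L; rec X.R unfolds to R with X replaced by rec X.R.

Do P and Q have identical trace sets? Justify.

NO — witness ⟨dad⟩

LTS(P): 4 reachable states
  s0 = d.(a.d.(0 + 0) + (c.(0 | 0))\{a,b,c}) :: ··d··> s1
  s1 = a.d.(0 + 0) + (c.(0 | 0))\{a,b,c} :: ··a··> s2
  s2 = d.(0 + 0) :: ··d··> s3
  s3 = 0 + 0 :: ∅
LTS(Q): 3 reachable states
  t0 = d.(a.(0 + 0) + (c.(0 | 0))\{a,b,c}) :: ··d··> t1
  t1 = a.(0 + 0) + (c.(0 | 0))\{a,b,c} :: ··a··> t2
  t2 = 0 + 0 :: ∅
Trace ⟨dad⟩ through P, begin at {s0}:
  step 1 (d): {s1}
  step 2 (a): {s2}
  step 3 (d): {s3}
  P completes σ.
Trace ⟨dad⟩ through Q, begin at {t0}:
  step 1 (d): {t1}
  step 2 (a): {t2}
  step 3 (d): ∅  — Q cannot continue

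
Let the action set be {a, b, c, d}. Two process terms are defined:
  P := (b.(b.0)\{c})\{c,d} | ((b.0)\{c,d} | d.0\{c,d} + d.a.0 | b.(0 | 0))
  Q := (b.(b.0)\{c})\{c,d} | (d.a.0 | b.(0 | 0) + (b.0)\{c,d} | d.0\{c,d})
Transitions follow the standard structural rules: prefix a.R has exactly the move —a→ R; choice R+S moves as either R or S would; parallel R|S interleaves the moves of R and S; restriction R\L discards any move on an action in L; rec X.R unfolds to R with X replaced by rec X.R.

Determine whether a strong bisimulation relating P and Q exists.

bisimilar

P's transition system — 27 states:
  u0 = (b.(b.0)\{c})\{c,d} | ((b.0)\{c,d} | d.0\{c,d} + d.a.0 | b.(0 | 0)) → -b-> u1, -b-> u2, -b-> u3, -d-> u4, -d-> u5
  u1 = (b.(b.0)\{c})\{c,d} | (0\{c,d} | d.0\{c,d}) → -b-> u6, -d-> u7
  u2 = (b.(b.0)\{c})\{c,d} | (d.a.0 | (0 | 0)) → -b-> u8, -d-> u9
  u3 = (b.0)\{c}\{c,d} | ((b.0)\{c,d} | d.0\{c,d} + d.a.0 | b.(0 | 0)) → -b-> u10, -b-> u6, -b-> u8, -d-> u11, -d-> u12
  u4 = (b.(b.0)\{c})\{c,d} | ((b.0)\{c,d} | 0\{c,d}) → -b-> u11, -b-> u7
  u5 = (b.(b.0)\{c})\{c,d} | (a.0 | b.(0 | 0)) → -a-> u13, -b-> u12, -b-> u9
  u6 = (b.0)\{c}\{c,d} | (0\{c,d} | d.0\{c,d}) → -b-> u14, -d-> u15
  u7 = (b.(b.0)\{c})\{c,d} | (0\{c,d} | 0\{c,d}) → -b-> u15
  u8 = (b.0)\{c}\{c,d} | (d.a.0 | (0 | 0)) → -b-> u16, -d-> u17
  u9 = (b.(b.0)\{c})\{c,d} | (a.0 | (0 | 0)) → -a-> u18, -b-> u17
  u10 = 0\{c}\{c,d} | ((b.0)\{c,d} | d.0\{c,d} + d.a.0 | b.(0 | 0)) → -b-> u14, -b-> u16, -d-> u19, -d-> u20
  u11 = (b.0)\{c}\{c,d} | ((b.0)\{c,d} | 0\{c,d}) → -b-> u15, -b-> u19
  u12 = (b.0)\{c}\{c,d} | (a.0 | b.(0 | 0)) → -a-> u21, -b-> u17, -b-> u20
  u13 = (b.(b.0)\{c})\{c,d} | (0 | b.(0 | 0)) → -b-> u18, -b-> u21
  u14 = 0\{c}\{c,d} | (0\{c,d} | d.0\{c,d}) → -d-> u22
  u15 = (b.0)\{c}\{c,d} | (0\{c,d} | 0\{c,d}) → -b-> u22
  u16 = 0\{c}\{c,d} | (d.a.0 | (0 | 0)) → -d-> u23
  u17 = (b.0)\{c}\{c,d} | (a.0 | (0 | 0)) → -a-> u24, -b-> u23
  u18 = (b.(b.0)\{c})\{c,d} | (0 | (0 | 0)) → -b-> u24
  u19 = 0\{c}\{c,d} | ((b.0)\{c,d} | 0\{c,d}) → -b-> u22
  u20 = 0\{c}\{c,d} | (a.0 | b.(0 | 0)) → -a-> u25, -b-> u23
  u21 = (b.0)\{c}\{c,d} | (0 | b.(0 | 0)) → -b-> u24, -b-> u25
  u22 = 0\{c}\{c,d} | (0\{c,d} | 0\{c,d}) → stopped
  u23 = 0\{c}\{c,d} | (a.0 | (0 | 0)) → -a-> u26
  u24 = (b.0)\{c}\{c,d} | (0 | (0 | 0)) → -b-> u26
  u25 = 0\{c}\{c,d} | (0 | b.(0 | 0)) → -b-> u26
  u26 = 0\{c}\{c,d} | (0 | (0 | 0)) → stopped
Q's transition system — 27 states:
  v0 = (b.(b.0)\{c})\{c,d} | (d.a.0 | b.(0 | 0) + (b.0)\{c,d} | d.0\{c,d}) → -b-> v1, -b-> v2, -b-> v3, -d-> v4, -d-> v5
  v1 = (b.(b.0)\{c})\{c,d} | (0\{c,d} | d.0\{c,d}) → -b-> v6, -d-> v7
  v2 = (b.(b.0)\{c})\{c,d} | (d.a.0 | (0 | 0)) → -b-> v8, -d-> v9
  v3 = (b.0)\{c}\{c,d} | (d.a.0 | b.(0 | 0) + (b.0)\{c,d} | d.0\{c,d}) → -b-> v10, -b-> v6, -b-> v8, -d-> v11, -d-> v12
  v4 = (b.(b.0)\{c})\{c,d} | ((b.0)\{c,d} | 0\{c,d}) → -b-> v11, -b-> v7
  v5 = (b.(b.0)\{c})\{c,d} | (a.0 | b.(0 | 0)) → -a-> v13, -b-> v12, -b-> v9
  v6 = (b.0)\{c}\{c,d} | (0\{c,d} | d.0\{c,d}) → -b-> v14, -d-> v15
  v7 = (b.(b.0)\{c})\{c,d} | (0\{c,d} | 0\{c,d}) → -b-> v15
  v8 = (b.0)\{c}\{c,d} | (d.a.0 | (0 | 0)) → -b-> v16, -d-> v17
  v9 = (b.(b.0)\{c})\{c,d} | (a.0 | (0 | 0)) → -a-> v18, -b-> v17
  v10 = 0\{c}\{c,d} | (d.a.0 | b.(0 | 0) + (b.0)\{c,d} | d.0\{c,d}) → -b-> v14, -b-> v16, -d-> v19, -d-> v20
  v11 = (b.0)\{c}\{c,d} | ((b.0)\{c,d} | 0\{c,d}) → -b-> v15, -b-> v19
  v12 = (b.0)\{c}\{c,d} | (a.0 | b.(0 | 0)) → -a-> v21, -b-> v17, -b-> v20
  v13 = (b.(b.0)\{c})\{c,d} | (0 | b.(0 | 0)) → -b-> v18, -b-> v21
  v14 = 0\{c}\{c,d} | (0\{c,d} | d.0\{c,d}) → -d-> v22
  v15 = (b.0)\{c}\{c,d} | (0\{c,d} | 0\{c,d}) → -b-> v22
  v16 = 0\{c}\{c,d} | (d.a.0 | (0 | 0)) → -d-> v23
  v17 = (b.0)\{c}\{c,d} | (a.0 | (0 | 0)) → -a-> v24, -b-> v23
  v18 = (b.(b.0)\{c})\{c,d} | (0 | (0 | 0)) → -b-> v24
  v19 = 0\{c}\{c,d} | ((b.0)\{c,d} | 0\{c,d}) → -b-> v22
  v20 = 0\{c}\{c,d} | (a.0 | b.(0 | 0)) → -a-> v25, -b-> v23
  v21 = (b.0)\{c}\{c,d} | (0 | b.(0 | 0)) → -b-> v24, -b-> v25
  v22 = 0\{c}\{c,d} | (0\{c,d} | 0\{c,d}) → stopped
  v23 = 0\{c}\{c,d} | (a.0 | (0 | 0)) → -a-> v26
  v24 = (b.0)\{c}\{c,d} | (0 | (0 | 0)) → -b-> v26
  v25 = 0\{c}\{c,d} | (0 | b.(0 | 0)) → -b-> v26
  v26 = 0\{c}\{c,d} | (0 | (0 | 0)) → stopped
Partition-refinement fixed point:
  B0 = {u0, v0}
  B1 = {u5, v5}
  B2 = {u13, u4, v13, v4}
  B3 = {u11, u18, u21, u7, v11, v18, v21, v7}
  B4 = {u15, u19, u24, u25, v15, v19, v24, v25}
  B5 = {u22, u26, v22, v26}
  B6 = {u12, u9, v12, v9}
  B7 = {u17, u20, v17, v20}
  B8 = {u23, v23}
  B9 = {u1, v1}
  B10 = {u6, v6}
  B11 = {u14, v14}
  B12 = {u2, v2}
  B13 = {u8, v8}
  B14 = {u16, v16}
  B15 = {u3, v3}
  B16 = {u10, v10}
u0 ∈ B0, v0 ∈ B0 → same block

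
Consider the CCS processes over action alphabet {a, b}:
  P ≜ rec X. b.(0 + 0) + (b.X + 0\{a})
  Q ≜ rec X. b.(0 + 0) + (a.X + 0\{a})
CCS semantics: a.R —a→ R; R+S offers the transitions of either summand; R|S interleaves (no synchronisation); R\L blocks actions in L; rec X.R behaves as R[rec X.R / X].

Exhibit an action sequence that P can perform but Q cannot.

bb

Reachable graph of P (2 states):
  u0 = rec X. b.(0 + 0) + (b.X + 0\{a}) → -b-> u0, -b-> u1
  u1 = 0 + 0 → deadlocked
Reachable graph of Q (2 states):
  v0 = rec X. b.(0 + 0) + (a.X + 0\{a}) → -a-> v0, -b-> v1
  v1 = 0 + 0 → deadlocked
Run σ = ⟨bb⟩ on P: start {u0}
  after b @ step 1: {u0, u1}
  after b @ step 2: {u0, u1}
  — P admits the full trace.
Run σ = ⟨bb⟩ on Q: start {v0}
  after b @ step 1: {v1}
  after b @ step 2: no successor for Q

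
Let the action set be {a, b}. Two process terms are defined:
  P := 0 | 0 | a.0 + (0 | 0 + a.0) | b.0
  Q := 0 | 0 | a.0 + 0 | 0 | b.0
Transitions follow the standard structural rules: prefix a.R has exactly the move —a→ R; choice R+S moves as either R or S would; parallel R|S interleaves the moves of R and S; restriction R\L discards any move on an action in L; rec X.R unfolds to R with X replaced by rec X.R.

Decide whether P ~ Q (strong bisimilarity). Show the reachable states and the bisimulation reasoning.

P's transition system — 5 states:
  u0 = 0 | 0 | a.0 + (0 | 0 + a.0) | b.0 | =a=> u1, =a=> u2, =b=> u3
  u1 = 0 | 0 | 0 | stopped
  u2 = 0 | b.0 | =b=> u4
  u3 = (0 | 0 + a.0) | 0 | =a=> u4
  u4 = 0 | 0 | stopped
Q's transition system — 2 states:
  v0 = 0 | 0 | a.0 + 0 | 0 | b.0 | =a=> v1, =b=> v1
  v1 = 0 | 0 | 0 | stopped
Bisimilarity quotient blocks:
  B0 = {u0}
  B1 = {u1, u4, v1}
  B2 = {u3}
  B3 = {u2}
  B4 = {v0}
u0 ∈ B0, v0 ∈ B4 → different blocks

not bisimilar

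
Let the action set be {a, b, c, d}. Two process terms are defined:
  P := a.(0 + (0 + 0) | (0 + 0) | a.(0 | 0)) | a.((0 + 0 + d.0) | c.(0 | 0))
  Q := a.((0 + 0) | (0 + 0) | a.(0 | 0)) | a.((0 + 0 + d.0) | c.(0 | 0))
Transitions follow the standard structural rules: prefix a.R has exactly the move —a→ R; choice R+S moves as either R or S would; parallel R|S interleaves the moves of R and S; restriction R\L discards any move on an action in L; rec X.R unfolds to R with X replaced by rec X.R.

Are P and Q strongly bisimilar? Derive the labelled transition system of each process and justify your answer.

P ~ Q

P's transition system — 15 states:
  s0 = a.(0 + (0 + 0) | (0 + 0) | a.(0 | 0)) | a.((0 + 0 + d.0) | c.(0 | 0)) has moves =a=> s1, =a=> s2
  s1 = (0 + (0 + 0) | (0 + 0) | a.(0 | 0)) | a.((0 + 0 + d.0) | c.(0 | 0)) has moves =a=> s3, =a=> s4
  s2 = a.(0 + (0 + 0) | (0 + 0) | a.(0 | 0)) | ((0 + 0 + d.0) | c.(0 | 0)) has moves =a=> s3, =c=> s5, =d=> s6
  s3 = (0 + (0 + 0) | (0 + 0) | a.(0 | 0)) | ((0 + 0 + d.0) | c.(0 | 0)) has moves =a=> s7, =c=> s8, =d=> s9
  s4 = (0 + 0) | (0 + 0) | (0 | 0) | a.((0 + 0 + d.0) | c.(0 | 0)) has moves =a=> s7
  s5 = a.(0 + (0 + 0) | (0 + 0) | a.(0 | 0)) | ((0 + 0 + d.0) | (0 | 0)) has moves =a=> s8, =d=> s10
  s6 = a.(0 + (0 + 0) | (0 + 0) | a.(0 | 0)) | (0 | c.(0 | 0)) has moves =a=> s9, =c=> s10
  s7 = (0 + 0) | (0 + 0) | (0 | 0) | ((0 + 0 + d.0) | c.(0 | 0)) has moves =c=> s11, =d=> s12
  s8 = (0 + (0 + 0) | (0 + 0) | a.(0 | 0)) | ((0 + 0 + d.0) | (0 | 0)) has moves =a=> s11, =d=> s13
  s9 = (0 + (0 + 0) | (0 + 0) | a.(0 | 0)) | (0 | c.(0 | 0)) has moves =a=> s12, =c=> s13
  s10 = a.(0 + (0 + 0) | (0 + 0) | a.(0 | 0)) | (0 | (0 | 0)) has moves =a=> s13
  s11 = (0 + 0) | (0 + 0) | (0 | 0) | ((0 + 0 + d.0) | (0 | 0)) has moves =d=> s14
  s12 = (0 + 0) | (0 + 0) | (0 | 0) | (0 | c.(0 | 0)) has moves =c=> s14
  s13 = (0 + (0 + 0) | (0 + 0) | a.(0 | 0)) | (0 | (0 | 0)) has moves =a=> s14
  s14 = (0 + 0) | (0 + 0) | (0 | 0) | (0 | (0 | 0)) has moves stopped
Q's transition system — 15 states:
  t0 = a.((0 + 0) | (0 + 0) | a.(0 | 0)) | a.((0 + 0 + d.0) | c.(0 | 0)) has moves =a=> t1, =a=> t2
  t1 = (0 + 0) | (0 + 0) | a.(0 | 0) | a.((0 + 0 + d.0) | c.(0 | 0)) has moves =a=> t3, =a=> t4
  t2 = a.((0 + 0) | (0 + 0) | a.(0 | 0)) | ((0 + 0 + d.0) | c.(0 | 0)) has moves =a=> t4, =c=> t5, =d=> t6
  t3 = (0 + 0) | (0 + 0) | (0 | 0) | a.((0 + 0 + d.0) | c.(0 | 0)) has moves =a=> t7
  t4 = (0 + 0) | (0 + 0) | a.(0 | 0) | ((0 + 0 + d.0) | c.(0 | 0)) has moves =a=> t7, =c=> t8, =d=> t9
  t5 = a.((0 + 0) | (0 + 0) | a.(0 | 0)) | ((0 + 0 + d.0) | (0 | 0)) has moves =a=> t8, =d=> t10
  t6 = a.((0 + 0) | (0 + 0) | a.(0 | 0)) | (0 | c.(0 | 0)) has moves =a=> t9, =c=> t10
  t7 = (0 + 0) | (0 + 0) | (0 | 0) | ((0 + 0 + d.0) | c.(0 | 0)) has moves =c=> t11, =d=> t12
  t8 = (0 + 0) | (0 + 0) | a.(0 | 0) | ((0 + 0 + d.0) | (0 | 0)) has moves =a=> t11, =d=> t13
  t9 = (0 + 0) | (0 + 0) | a.(0 | 0) | (0 | c.(0 | 0)) has moves =a=> t12, =c=> t13
  t10 = a.((0 + 0) | (0 + 0) | a.(0 | 0)) | (0 | (0 | 0)) has moves =a=> t13
  t11 = (0 + 0) | (0 + 0) | (0 | 0) | ((0 + 0 + d.0) | (0 | 0)) has moves =d=> t14
  t12 = (0 + 0) | (0 + 0) | (0 | 0) | (0 | c.(0 | 0)) has moves =c=> t14
  t13 = (0 + 0) | (0 + 0) | a.(0 | 0) | (0 | (0 | 0)) has moves =a=> t14
  t14 = (0 + 0) | (0 + 0) | (0 | 0) | (0 | (0 | 0)) has moves stopped
Coarsest stable partition (strong bisimilarity classes):
  B0 = {s0, t0}
  B1 = {s2, t2}
  B2 = {s5, t5}
  B3 = {s10, t10}
  B4 = {s13, t13}
  B5 = {s14, t14}
  B6 = {s8, t8}
  B7 = {s11, t11}
  B8 = {s3, t4}
  B9 = {s9, t9}
  B10 = {s12, t12}
  B11 = {s7, t7}
  B12 = {s6, t6}
  B13 = {s1, t1}
  B14 = {s4, t3}
s0 ∈ B0, t0 ∈ B0 → same block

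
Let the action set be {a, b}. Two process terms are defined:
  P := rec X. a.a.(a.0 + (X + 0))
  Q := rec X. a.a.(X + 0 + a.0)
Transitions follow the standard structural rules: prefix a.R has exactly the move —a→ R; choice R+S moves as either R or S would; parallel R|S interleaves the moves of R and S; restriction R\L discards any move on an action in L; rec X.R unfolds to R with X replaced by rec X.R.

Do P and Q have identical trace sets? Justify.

LTS(P): 4 reachable states
  u0 = rec X. a.a.(a.0 + (X + 0)) → —a→ u1
  u1 = a.(a.0 + ((rec X. a.a.(a.0 + (X + 0))) + 0)) → —a→ u2
  u2 = a.0 + ((rec X. a.a.(a.0 + (X + 0))) + 0) → —a→ u1, —a→ u3
  u3 = 0 → ∅
LTS(Q): 4 reachable states
  v0 = rec X. a.a.(X + 0 + a.0) → —a→ v1
  v1 = a.((rec X. a.a.(X + 0 + a.0)) + 0 + a.0) → —a→ v2
  v2 = (rec X. a.a.(X + 0 + a.0)) + 0 + a.0 → —a→ v1, —a→ v3
  v3 = 0 → ∅
Partition-refinement fixed point:
  B0 = {u0, v0}
  B1 = {u1, v1}
  B2 = {u2, v2}
  B3 = {u3, v3}
u0 ∈ B0, v0 ∈ B0 → same block
Bisimilar ⇒ trace-equivalent.

traces(P) = traces(Q)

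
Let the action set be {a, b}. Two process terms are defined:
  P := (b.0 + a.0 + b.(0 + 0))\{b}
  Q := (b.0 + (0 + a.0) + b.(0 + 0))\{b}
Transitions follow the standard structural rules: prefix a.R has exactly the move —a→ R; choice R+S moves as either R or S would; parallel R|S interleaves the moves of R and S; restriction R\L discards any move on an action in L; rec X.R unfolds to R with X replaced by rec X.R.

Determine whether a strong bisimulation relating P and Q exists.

bisimilar

P's transition system — 2 states:
  s0 = (b.0 + a.0 + b.(0 + 0))\{b} :: ··a··> s1
  s1 = 0\{b} :: ·
Q's transition system — 2 states:
  t0 = (b.0 + (0 + a.0) + b.(0 + 0))\{b} :: ··a··> t1
  t1 = 0\{b} :: ·
Partition-refinement fixed point:
  B0 = {s0, t0}
  B1 = {s1, t1}
s0 ∈ B0, t0 ∈ B0 → same block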